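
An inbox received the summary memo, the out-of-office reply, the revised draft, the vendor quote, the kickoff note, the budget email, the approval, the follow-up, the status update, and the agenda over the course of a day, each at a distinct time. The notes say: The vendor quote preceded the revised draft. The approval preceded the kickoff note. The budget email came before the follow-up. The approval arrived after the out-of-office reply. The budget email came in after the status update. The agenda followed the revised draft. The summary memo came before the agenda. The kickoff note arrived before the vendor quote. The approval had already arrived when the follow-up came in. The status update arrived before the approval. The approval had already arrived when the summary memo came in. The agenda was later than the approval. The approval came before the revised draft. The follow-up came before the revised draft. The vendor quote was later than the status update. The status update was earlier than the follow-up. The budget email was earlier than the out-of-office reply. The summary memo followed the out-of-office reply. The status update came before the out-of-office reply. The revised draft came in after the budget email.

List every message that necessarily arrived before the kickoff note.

the approval, the budget email, the out-of-office reply, the status update

Directly stated before the kickoff note: the approval.
The budget email reaches the kickoff note via the budget email → the out-of-office reply → the approval → the kickoff note.
The out-of-office reply reaches the kickoff note via the out-of-office reply → the approval → the kickoff note.
The status update reaches the kickoff note via the status update → the approval → the kickoff note.
No chain forces the follow-up (or any of the others) ahead of the kickoff note.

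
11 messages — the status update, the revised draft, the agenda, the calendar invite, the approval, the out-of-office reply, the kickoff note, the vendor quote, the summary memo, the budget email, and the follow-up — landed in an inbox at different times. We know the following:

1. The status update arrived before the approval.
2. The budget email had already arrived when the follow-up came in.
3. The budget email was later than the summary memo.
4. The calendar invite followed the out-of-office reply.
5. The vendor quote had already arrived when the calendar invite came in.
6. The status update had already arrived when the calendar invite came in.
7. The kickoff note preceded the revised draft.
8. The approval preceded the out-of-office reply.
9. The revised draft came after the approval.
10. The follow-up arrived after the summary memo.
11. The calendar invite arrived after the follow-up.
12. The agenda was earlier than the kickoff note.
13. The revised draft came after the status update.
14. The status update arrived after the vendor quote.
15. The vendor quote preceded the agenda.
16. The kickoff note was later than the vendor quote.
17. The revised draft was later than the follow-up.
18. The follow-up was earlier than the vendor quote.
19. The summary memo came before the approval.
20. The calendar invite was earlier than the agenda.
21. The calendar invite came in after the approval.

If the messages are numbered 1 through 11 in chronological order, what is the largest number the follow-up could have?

3

The follow-up must come before the agenda, the approval, the calendar invite, the kickoff note, the out-of-office reply, the revised draft, the status update, and the vendor quote — 8 messages forced after it.
Everything else can be placed before the follow-up in some valid order, so the follow-up can sit as late as position 11 − 8 = 3.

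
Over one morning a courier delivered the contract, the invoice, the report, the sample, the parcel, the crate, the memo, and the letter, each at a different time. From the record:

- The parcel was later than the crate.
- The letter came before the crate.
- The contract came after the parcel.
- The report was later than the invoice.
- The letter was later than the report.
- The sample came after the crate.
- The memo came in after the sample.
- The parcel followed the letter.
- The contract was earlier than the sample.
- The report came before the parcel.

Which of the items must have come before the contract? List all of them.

Directly stated before the contract: the parcel.
The crate reaches the contract via the crate → the parcel → the contract.
The invoice reaches the contract via the invoice → the report → the parcel → the contract.
The letter reaches the contract via the letter → the parcel → the contract.
Likewise the report reaches the contract by chaining the stated constraints.

the crate, the invoice, the letter, the parcel, the report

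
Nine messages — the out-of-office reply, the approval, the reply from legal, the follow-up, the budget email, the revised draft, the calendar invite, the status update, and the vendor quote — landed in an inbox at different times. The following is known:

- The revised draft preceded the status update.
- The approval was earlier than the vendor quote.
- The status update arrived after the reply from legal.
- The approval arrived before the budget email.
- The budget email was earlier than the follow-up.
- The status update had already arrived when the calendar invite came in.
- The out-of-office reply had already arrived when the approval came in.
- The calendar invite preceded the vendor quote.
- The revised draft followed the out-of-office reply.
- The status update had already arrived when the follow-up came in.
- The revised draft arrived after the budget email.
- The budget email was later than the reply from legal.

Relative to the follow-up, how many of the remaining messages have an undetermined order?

2

Forced before the follow-up: the approval, the budget email, the out-of-office reply, the reply from legal, the revised draft, and the status update.
That leaves the calendar invite and the vendor quote with no forced order relative to the follow-up — 2.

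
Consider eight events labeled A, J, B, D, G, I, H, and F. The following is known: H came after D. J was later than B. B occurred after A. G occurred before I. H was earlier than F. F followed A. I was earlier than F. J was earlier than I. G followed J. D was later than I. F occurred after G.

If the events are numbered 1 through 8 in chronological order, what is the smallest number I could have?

5

A, B, G, and J must all come before I — 4 forced predecessors.
Nothing else is forced ahead of I, so its earliest slot is position 4 + 1 = 5.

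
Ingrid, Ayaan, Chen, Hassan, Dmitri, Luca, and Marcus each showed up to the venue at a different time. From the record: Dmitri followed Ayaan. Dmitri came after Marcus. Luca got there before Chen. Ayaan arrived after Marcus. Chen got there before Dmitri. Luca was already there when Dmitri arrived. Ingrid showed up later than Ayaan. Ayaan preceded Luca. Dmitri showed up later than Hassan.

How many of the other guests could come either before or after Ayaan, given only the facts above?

Forced before Ayaan: Marcus; forced after Ayaan: Chen, Dmitri, Ingrid, and Luca.
That leaves Hassan with no forced order relative to Ayaan — 1.

1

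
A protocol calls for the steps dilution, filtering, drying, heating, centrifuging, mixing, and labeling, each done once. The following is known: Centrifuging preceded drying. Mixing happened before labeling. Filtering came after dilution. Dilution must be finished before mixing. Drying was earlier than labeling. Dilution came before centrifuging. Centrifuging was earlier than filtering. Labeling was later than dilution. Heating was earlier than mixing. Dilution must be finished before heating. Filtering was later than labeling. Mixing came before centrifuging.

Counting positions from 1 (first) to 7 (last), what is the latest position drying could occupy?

5

Drying must come before filtering and labeling — 2 steps forced after it.
Everything else can be placed before drying in some valid order, so drying can sit as late as position 7 − 2 = 5.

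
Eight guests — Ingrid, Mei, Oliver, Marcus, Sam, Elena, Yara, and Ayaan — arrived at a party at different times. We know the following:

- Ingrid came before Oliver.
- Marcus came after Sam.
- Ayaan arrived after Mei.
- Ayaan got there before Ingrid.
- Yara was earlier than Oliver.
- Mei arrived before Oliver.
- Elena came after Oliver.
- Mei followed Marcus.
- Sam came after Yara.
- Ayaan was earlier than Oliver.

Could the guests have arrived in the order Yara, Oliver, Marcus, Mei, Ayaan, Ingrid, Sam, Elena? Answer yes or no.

The constraints require Ingrid before Oliver, but in the proposed sequence Oliver appears ahead of Ingrid. That one violation is enough.

no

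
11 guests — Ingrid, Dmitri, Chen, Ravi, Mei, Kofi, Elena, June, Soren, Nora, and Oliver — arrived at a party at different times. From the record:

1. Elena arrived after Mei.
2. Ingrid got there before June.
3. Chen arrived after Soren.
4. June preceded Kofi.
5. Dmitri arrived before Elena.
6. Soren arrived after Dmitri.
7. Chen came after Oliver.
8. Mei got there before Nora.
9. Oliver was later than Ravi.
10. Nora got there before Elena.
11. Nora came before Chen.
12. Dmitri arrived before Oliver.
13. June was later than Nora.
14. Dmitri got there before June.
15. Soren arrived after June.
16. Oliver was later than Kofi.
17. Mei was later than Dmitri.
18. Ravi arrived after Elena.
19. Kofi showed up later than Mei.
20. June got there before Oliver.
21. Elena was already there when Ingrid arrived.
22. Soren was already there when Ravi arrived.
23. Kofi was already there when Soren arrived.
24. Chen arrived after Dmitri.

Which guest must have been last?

Chen

Every other guest has a chain of constraints placing them before Chen, so Chen is last.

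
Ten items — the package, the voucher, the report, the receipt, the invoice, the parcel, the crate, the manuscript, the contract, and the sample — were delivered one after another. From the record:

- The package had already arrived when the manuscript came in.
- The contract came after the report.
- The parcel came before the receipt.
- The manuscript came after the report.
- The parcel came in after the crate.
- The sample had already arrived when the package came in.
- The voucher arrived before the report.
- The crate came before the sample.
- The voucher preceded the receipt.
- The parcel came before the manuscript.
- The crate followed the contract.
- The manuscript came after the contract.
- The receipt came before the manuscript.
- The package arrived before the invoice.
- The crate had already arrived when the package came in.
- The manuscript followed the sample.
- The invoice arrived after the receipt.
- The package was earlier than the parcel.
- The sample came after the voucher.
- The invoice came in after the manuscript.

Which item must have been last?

Every other item has a chain of constraints placing it before the invoice, so the invoice is last.

the invoice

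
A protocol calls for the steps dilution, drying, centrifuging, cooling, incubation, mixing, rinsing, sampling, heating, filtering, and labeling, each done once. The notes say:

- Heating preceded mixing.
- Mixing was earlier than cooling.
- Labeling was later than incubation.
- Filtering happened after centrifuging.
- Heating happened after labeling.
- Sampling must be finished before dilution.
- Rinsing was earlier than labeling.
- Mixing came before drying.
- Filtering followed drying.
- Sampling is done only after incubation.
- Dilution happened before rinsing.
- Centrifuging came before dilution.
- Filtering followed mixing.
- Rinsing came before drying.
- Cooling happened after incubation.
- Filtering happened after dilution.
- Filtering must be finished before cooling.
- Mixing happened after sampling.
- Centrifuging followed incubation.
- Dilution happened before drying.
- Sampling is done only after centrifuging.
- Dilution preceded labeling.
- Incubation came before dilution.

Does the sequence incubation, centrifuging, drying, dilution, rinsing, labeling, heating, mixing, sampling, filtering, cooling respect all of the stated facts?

no

The constraints require sampling before dilution, but in the proposed sequence dilution appears ahead of sampling. That one violation is enough.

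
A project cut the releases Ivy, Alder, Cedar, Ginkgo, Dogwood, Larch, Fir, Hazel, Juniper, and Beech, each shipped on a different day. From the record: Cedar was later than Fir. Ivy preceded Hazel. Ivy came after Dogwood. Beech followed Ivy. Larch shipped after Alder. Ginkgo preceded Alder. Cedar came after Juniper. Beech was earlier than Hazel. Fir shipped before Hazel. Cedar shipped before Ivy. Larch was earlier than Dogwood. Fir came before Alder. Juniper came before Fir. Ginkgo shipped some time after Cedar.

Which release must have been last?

Hazel

Every other release has a chain of constraints placing it before Hazel, so Hazel is last.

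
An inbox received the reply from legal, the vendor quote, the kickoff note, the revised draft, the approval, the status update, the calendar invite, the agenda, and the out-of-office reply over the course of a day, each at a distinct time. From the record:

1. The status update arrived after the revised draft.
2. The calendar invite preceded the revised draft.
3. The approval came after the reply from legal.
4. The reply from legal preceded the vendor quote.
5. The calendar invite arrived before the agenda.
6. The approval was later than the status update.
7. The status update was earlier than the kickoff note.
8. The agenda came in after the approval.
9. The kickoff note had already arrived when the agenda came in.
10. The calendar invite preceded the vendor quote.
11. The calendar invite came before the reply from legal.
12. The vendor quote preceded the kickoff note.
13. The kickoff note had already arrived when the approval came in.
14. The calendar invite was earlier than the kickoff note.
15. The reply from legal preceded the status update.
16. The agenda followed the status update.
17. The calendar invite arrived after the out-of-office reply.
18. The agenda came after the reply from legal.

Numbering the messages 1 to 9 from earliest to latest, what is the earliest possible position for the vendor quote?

The calendar invite, the out-of-office reply, and the reply from legal must all come before the vendor quote — 3 forced predecessors.
Nothing else is forced ahead of the vendor quote, so its earliest slot is position 3 + 1 = 4.

4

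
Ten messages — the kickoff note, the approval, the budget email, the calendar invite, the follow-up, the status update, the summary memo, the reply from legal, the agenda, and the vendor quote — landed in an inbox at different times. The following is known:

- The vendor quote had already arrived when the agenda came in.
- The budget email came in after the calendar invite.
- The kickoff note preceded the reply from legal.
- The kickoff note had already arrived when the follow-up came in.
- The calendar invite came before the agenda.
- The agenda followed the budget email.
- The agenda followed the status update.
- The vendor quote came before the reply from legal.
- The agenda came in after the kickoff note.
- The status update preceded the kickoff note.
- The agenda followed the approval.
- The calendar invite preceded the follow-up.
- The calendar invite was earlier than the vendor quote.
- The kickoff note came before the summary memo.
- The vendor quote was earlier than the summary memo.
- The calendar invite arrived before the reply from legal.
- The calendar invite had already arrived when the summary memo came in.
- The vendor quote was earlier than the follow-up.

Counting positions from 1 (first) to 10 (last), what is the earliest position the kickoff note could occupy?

The status update must come before the kickoff note — 1 forced predecessor.
Nothing else is forced ahead of the kickoff note, so its earliest slot is position 1 + 1 = 2.

2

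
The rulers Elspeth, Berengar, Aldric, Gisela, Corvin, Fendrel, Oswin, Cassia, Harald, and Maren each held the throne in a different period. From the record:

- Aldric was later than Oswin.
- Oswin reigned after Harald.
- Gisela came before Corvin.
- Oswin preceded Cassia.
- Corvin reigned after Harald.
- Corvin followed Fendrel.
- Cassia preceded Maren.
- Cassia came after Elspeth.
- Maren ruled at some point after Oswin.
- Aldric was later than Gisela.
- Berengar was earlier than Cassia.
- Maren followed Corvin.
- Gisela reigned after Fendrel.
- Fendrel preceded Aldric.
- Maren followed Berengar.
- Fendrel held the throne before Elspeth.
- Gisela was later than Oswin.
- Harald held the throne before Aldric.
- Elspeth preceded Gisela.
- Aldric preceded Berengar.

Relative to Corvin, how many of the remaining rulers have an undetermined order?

Forced before Corvin: Elspeth, Fendrel, Gisela, Harald, and Oswin; forced after Corvin: Maren.
That leaves Aldric, Berengar, and Cassia with no forced order relative to Corvin — 3.

3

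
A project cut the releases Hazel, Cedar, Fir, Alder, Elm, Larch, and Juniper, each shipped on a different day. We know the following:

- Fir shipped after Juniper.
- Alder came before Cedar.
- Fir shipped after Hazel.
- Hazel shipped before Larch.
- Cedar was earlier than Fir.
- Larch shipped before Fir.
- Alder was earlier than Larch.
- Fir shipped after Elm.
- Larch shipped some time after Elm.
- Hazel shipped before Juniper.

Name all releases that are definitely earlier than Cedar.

Directly stated before Cedar: Alder.

Alder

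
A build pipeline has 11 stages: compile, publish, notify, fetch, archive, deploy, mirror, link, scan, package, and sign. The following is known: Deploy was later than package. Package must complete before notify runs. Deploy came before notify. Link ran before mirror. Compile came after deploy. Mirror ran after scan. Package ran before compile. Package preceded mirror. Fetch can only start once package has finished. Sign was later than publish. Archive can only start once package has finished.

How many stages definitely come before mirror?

Directly stated before mirror: link, package, and scan.
No chain forces archive (or any of the others) ahead of mirror.
That's link, package, and scan — 3 in all.

3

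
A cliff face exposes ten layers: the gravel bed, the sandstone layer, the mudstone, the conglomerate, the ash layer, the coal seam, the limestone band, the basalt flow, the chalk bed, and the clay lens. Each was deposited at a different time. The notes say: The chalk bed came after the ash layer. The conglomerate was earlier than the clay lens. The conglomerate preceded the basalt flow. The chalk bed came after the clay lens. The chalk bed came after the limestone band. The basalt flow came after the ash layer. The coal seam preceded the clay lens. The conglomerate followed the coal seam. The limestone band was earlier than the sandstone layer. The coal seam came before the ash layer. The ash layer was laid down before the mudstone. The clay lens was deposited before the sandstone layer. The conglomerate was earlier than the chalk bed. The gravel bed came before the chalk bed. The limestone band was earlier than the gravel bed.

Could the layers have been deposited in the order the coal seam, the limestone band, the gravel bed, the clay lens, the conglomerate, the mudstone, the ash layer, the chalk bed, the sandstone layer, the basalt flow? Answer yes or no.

no

The constraints require the ash layer before the mudstone, but in the proposed sequence the mudstone appears ahead of the ash layer. That one violation is enough.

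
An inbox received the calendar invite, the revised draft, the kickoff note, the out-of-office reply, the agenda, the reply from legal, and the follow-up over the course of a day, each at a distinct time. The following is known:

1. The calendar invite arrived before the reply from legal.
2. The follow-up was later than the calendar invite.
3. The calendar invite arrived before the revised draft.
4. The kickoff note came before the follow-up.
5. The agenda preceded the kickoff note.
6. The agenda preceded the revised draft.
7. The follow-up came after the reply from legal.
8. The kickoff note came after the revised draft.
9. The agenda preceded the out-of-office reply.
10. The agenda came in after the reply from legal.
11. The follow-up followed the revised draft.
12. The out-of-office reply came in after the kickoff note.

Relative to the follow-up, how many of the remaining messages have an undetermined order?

Forced before the follow-up: the agenda, the calendar invite, the kickoff note, the reply from legal, and the revised draft.
That leaves the out-of-office reply with no forced order relative to the follow-up — 1.

1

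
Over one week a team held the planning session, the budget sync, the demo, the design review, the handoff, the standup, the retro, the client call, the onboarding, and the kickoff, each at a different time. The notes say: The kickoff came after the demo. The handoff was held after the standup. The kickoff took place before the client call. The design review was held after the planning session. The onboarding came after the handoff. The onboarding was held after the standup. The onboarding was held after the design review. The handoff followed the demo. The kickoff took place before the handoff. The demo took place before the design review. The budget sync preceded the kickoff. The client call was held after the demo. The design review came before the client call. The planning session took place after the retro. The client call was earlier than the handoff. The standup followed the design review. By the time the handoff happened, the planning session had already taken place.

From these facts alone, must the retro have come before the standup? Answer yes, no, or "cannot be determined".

yes

Chain the constraints: the retro → the planning session → the design review → the standup. Each link is directly stated, so the retro comes before the standup.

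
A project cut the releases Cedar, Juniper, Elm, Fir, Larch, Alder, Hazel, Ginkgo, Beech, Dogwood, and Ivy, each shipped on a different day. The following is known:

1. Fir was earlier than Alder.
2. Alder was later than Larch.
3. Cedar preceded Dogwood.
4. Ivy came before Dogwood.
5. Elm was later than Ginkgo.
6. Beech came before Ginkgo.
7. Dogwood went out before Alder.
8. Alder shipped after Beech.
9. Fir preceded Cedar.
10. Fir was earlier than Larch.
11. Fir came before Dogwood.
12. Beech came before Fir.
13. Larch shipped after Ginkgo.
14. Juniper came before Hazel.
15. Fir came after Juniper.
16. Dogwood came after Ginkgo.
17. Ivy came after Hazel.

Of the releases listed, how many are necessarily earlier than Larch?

Directly stated before Larch: Fir and Ginkgo.
Beech reaches Larch via Beech → Ginkgo → Larch.
Juniper reaches Larch via Juniper → Fir → Larch.
No chain forces Ivy (or any of the others) ahead of Larch.
That's Beech, Fir, Ginkgo, and Juniper — 4 in all.

4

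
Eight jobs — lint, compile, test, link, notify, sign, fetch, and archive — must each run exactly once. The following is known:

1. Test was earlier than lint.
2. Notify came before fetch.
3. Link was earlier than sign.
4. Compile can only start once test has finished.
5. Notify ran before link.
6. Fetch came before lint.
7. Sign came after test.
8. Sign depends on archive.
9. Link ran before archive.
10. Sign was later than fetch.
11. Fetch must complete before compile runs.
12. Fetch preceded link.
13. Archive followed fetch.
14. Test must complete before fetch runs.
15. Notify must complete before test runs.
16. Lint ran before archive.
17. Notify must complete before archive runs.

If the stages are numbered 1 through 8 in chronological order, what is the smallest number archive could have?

Fetch, link, lint, notify, and test must all come before archive — 5 forced predecessors.
Nothing else is forced ahead of archive, so its earliest slot is position 5 + 1 = 6.

6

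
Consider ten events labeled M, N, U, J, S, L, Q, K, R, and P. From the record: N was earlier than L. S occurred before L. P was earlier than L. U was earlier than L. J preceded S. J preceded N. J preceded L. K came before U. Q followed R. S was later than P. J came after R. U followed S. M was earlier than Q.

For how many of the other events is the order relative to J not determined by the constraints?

Forced before J: R; forced after J: L, N, S, and U.
That leaves K, M, P, and Q with no forced order relative to J — 4.

4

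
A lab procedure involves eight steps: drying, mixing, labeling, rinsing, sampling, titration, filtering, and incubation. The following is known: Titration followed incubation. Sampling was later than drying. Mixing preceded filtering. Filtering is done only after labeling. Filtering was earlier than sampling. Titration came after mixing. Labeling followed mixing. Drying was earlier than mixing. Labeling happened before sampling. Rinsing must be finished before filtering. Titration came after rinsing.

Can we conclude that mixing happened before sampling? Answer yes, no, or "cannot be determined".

yes

Chain the constraints: mixing → filtering → sampling. Each link is directly stated, so mixing comes before sampling.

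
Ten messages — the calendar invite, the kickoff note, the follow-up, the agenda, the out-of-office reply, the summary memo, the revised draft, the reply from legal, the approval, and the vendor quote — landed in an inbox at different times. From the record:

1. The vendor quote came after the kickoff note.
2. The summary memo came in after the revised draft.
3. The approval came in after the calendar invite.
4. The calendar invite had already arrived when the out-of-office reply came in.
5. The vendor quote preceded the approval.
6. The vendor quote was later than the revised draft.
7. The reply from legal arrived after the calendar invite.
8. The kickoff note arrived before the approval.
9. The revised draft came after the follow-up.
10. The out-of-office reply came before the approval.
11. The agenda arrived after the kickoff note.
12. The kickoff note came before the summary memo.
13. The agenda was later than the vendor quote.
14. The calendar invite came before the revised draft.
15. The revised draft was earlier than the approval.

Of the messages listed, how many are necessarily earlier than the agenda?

5

Directly stated before the agenda: the kickoff note and the vendor quote.
The calendar invite reaches the agenda via the calendar invite → the revised draft → the vendor quote → the agenda.
The follow-up reaches the agenda via the follow-up → the revised draft → the vendor quote → the agenda.
The revised draft reaches the agenda via the revised draft → the vendor quote → the agenda.
No chain forces the approval (or any of the others) ahead of the agenda.
That's the calendar invite, the follow-up, the kickoff note, the revised draft, and the vendor quote — 5 in all.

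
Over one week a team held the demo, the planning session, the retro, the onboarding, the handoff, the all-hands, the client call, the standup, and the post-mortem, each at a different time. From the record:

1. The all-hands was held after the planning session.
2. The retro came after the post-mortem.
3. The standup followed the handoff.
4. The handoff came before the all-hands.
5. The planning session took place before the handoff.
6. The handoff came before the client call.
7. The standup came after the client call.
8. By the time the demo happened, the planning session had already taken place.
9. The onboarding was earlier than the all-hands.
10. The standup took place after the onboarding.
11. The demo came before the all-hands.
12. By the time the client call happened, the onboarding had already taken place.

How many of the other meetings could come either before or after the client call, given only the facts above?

Forced before the client call: the handoff, the onboarding, and the planning session; forced after the client call: the standup.
That leaves the all-hands, the demo, the post-mortem, and the retro with no forced order relative to the client call — 4.

4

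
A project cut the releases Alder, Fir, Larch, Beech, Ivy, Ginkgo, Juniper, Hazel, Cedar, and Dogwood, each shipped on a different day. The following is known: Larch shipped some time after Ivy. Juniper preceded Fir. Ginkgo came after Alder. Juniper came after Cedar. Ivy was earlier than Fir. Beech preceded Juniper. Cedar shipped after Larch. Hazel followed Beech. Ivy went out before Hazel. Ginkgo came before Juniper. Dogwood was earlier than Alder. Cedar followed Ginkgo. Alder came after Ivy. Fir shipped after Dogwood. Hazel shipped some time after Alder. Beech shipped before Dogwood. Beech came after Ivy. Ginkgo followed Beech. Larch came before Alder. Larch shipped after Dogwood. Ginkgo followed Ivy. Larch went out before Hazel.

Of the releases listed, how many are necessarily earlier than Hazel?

Directly stated before Hazel: Alder, Beech, Ivy, and Larch.
Dogwood reaches Hazel via Dogwood → Alder → Hazel.
No chain forces Juniper (or any of the others) ahead of Hazel.
That's Alder, Beech, Dogwood, Ivy, and Larch — 5 in all.

5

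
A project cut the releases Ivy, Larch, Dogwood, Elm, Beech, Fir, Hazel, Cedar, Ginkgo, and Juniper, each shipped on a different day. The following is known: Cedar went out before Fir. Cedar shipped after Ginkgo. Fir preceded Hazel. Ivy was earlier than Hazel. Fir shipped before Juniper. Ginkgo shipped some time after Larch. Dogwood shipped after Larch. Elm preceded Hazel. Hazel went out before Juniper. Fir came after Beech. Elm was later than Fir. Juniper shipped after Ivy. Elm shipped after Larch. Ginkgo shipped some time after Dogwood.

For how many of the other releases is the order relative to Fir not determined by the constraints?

1

Forced before Fir: Beech, Cedar, Dogwood, Ginkgo, and Larch; forced after Fir: Elm, Hazel, and Juniper.
That leaves Ivy with no forced order relative to Fir — 1.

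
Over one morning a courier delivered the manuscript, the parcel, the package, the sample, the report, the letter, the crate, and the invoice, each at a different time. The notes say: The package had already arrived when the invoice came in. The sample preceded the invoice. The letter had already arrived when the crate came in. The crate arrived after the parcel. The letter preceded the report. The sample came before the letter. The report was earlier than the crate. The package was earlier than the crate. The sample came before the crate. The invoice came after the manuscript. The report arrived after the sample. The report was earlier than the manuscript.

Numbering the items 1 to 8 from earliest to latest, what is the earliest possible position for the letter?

The sample must come before the letter — 1 forced predecessor.
Nothing else is forced ahead of the letter, so its earliest slot is position 1 + 1 = 2.

2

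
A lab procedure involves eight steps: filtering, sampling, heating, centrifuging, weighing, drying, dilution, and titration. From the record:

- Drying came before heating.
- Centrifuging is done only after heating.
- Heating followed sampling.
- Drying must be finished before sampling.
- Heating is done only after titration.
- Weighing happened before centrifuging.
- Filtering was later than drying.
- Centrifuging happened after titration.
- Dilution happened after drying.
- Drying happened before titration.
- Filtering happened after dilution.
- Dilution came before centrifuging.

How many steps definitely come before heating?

3

Directly stated before heating: drying, sampling, and titration.
No chain forces filtering (or any of the others) ahead of heating.
That's drying, sampling, and titration — 3 in all.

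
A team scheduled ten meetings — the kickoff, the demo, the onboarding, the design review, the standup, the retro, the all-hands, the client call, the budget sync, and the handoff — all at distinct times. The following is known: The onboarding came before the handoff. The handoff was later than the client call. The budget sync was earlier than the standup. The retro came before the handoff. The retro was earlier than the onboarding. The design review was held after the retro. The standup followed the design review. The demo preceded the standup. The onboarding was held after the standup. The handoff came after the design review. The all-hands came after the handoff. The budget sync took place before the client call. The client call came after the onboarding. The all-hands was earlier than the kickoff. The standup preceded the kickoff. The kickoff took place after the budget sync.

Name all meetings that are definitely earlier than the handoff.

Directly stated before the handoff: the client call, the design review, the onboarding, and the retro.
The budget sync reaches the handoff via the budget sync → the client call → the handoff.
The demo reaches the handoff via the demo → the standup → the onboarding → the handoff.
The standup reaches the handoff via the standup → the onboarding → the handoff.
No chain forces the kickoff (or any of the others) ahead of the handoff.

the budget sync, the client call, the demo, the design review, the onboarding, the retro, the standup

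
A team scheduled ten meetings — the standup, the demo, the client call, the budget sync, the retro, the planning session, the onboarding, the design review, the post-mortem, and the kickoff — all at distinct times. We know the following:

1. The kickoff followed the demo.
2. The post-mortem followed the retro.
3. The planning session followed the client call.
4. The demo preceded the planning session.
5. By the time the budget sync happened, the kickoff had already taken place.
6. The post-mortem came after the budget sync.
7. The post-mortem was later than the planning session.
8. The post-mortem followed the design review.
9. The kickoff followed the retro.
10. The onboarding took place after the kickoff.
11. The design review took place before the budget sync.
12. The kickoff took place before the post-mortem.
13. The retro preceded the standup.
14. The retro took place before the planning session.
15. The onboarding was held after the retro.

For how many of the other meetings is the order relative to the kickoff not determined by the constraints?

4

Forced before the kickoff: the demo and the retro; forced after the kickoff: the budget sync, the onboarding, and the post-mortem.
That leaves the client call, the design review, the planning session, and the standup with no forced order relative to the kickoff — 4.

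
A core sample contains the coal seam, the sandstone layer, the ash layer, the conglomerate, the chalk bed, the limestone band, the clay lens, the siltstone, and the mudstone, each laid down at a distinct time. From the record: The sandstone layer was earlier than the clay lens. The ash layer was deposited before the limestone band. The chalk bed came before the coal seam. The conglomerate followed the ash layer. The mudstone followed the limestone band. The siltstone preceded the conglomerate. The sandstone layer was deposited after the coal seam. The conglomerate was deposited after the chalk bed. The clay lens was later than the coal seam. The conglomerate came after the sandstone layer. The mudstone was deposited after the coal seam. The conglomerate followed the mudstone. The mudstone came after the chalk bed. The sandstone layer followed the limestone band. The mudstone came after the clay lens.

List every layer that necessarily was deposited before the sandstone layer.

Directly stated before the sandstone layer: the coal seam and the limestone band.
The ash layer reaches the sandstone layer via the ash layer → the limestone band → the sandstone layer.
The chalk bed reaches the sandstone layer via the chalk bed → the coal seam → the sandstone layer.
No chain forces the conglomerate (or any of the others) ahead of the sandstone layer.

the ash layer, the chalk bed, the coal seam, the limestone band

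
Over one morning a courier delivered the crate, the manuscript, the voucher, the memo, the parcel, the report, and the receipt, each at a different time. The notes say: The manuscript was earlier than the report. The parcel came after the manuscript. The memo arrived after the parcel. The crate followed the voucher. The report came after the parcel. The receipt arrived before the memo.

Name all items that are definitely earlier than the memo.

Directly stated before the memo: the parcel and the receipt.
The manuscript reaches the memo via the manuscript → the parcel → the memo.
No chain forces the voucher (or any of the others) ahead of the memo.

the manuscript, the parcel, the receipt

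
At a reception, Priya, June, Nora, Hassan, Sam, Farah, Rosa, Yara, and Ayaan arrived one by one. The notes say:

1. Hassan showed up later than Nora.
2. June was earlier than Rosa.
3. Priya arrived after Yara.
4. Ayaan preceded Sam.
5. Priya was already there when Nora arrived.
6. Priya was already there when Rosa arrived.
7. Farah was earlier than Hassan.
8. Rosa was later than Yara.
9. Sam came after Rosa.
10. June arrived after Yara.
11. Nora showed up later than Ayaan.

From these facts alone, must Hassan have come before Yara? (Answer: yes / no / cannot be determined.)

Tracing the constraints gives Yara → Priya → Nora → Hassan, so Yara must come before Hassan.
That means Hassan cannot be before Yara.

no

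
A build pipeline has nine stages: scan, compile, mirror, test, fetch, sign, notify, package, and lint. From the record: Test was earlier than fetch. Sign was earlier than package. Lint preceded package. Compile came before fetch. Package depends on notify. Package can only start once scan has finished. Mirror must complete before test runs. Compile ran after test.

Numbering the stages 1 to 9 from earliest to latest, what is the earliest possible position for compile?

3

Mirror and test must both come before compile — 2 forced predecessors.
Nothing else is forced ahead of compile, so its earliest slot is position 2 + 1 = 3.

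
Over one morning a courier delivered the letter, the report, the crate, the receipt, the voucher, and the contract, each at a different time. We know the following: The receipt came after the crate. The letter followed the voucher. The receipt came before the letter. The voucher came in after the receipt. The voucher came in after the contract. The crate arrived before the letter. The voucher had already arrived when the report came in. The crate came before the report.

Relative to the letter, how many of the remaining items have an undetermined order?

1

Forced before the letter: the contract, the crate, the receipt, and the voucher.
That leaves the report with no forced order relative to the letter — 1.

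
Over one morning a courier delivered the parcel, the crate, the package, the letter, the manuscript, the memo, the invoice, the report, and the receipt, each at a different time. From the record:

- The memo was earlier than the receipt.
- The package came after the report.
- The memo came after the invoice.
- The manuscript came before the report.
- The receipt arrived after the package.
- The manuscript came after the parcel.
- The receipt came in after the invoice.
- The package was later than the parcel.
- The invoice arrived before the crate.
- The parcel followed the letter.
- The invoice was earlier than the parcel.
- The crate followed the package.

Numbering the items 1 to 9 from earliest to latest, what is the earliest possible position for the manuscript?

4

The invoice, the letter, and the parcel must all come before the manuscript — 3 forced predecessors.
Nothing else is forced ahead of the manuscript, so its earliest slot is position 3 + 1 = 4.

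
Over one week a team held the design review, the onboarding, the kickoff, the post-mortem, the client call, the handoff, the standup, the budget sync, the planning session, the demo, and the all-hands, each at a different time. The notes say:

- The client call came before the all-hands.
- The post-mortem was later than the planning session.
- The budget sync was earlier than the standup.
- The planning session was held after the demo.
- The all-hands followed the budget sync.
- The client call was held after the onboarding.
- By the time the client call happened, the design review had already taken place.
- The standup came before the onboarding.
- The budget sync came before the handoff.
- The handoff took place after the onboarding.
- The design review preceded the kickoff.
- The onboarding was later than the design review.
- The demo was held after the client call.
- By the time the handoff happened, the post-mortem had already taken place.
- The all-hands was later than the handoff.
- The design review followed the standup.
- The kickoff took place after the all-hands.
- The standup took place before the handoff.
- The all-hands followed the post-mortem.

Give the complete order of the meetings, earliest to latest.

the budget sync, the standup, the design review, the onboarding, the client call, the demo, the planning session, the post-mortem, the handoff, the all-hands, the kickoff

The constraints fix every adjacent pair, so only one ordering works:
the budget sync → the standup → the design review → the onboarding → the client call → the demo → the planning session → the post-mortem → the handoff → the all-hands → the kickoff.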